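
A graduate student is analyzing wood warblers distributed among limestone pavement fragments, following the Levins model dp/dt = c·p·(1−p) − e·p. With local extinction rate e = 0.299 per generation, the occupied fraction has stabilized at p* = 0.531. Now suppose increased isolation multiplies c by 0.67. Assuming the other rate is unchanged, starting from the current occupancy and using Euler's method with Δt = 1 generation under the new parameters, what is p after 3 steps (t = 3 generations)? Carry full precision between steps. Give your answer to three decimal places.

0.415

Balance c(1−p*) = e gives c = e/(1 − 0.53100) = 0.299/0.46900 = 0.63753.
Starting from p₀ = 0.53100; update p ← p + (dp/dt)·Δt with the new parameters.
t = 1: p = 0.53100 + (-0.05239) = 0.47861
t = 2: p = 0.47861 + (-0.03651) = 0.44209
t = 3: p = 0.44209 + (-0.02683) = 0.41526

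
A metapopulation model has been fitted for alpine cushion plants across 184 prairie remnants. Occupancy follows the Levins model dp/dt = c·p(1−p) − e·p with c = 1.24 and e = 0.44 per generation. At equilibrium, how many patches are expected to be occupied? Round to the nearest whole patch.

119

p* = 1 − e/c = 1 − 0.44/1.24 = 0.6452.
Expected occupied patches = N × p* = 184 × 0.6452 = 118.71 ≈ 119.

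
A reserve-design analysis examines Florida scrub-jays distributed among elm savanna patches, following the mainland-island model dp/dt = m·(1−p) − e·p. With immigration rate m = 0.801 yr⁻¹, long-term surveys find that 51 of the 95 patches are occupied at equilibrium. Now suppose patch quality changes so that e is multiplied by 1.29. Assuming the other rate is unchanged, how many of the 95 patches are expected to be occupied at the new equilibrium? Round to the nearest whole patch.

Observed p* = 51/95 = 0.53684.
Balance m(1−p*) = e·p* gives e = m(1−p*)/p* = 0.801×0.46316/0.53684 = 0.69106.
New p* = m/(m+e) = 0.80100/(0.80100+0.89147) = 0.47327.
Expected occupied = 95 × 0.47327 = 44.96 ≈ 45.

45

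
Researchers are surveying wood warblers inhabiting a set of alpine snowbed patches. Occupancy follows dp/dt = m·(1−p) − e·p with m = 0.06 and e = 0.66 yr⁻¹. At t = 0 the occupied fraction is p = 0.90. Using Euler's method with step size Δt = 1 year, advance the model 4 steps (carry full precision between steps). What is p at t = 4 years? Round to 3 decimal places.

0.088

Update rule: p ← p + [m·(1−p) − e·p]·Δt with Δt = 1.
  1  |  dp/dt·Δt = -0.588000  |  p_1 = 0.312000
  2  |  dp/dt·Δt = -0.164640  |  p_2 = 0.147360
  3  |  dp/dt·Δt = -0.046099  |  p_3 = 0.101261
  4  |  dp/dt·Δt = -0.012908  |  p_4 = 0.088353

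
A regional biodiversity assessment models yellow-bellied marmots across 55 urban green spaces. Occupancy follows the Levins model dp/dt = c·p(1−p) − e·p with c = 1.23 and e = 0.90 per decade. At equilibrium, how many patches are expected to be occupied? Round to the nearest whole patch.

15

p* = 1 − e/c = 1 − 0.90/1.23 = 0.2683.
Expected occupied patches = N × p* = 55 × 0.2683 = 14.76 ≈ 15.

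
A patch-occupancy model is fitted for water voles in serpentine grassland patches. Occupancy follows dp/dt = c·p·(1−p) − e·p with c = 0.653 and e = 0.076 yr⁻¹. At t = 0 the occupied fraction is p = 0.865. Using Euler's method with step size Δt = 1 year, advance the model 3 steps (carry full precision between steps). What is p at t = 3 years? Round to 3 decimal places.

Update rule: p ← p + [c·p·(1−p) − e·p]·Δt with Δt = 1.
p: 0.86500 → 0.87551  (Δp = +0.01051)
p: 0.87551 → 0.88014  (Δp = +0.00463)
p: 0.88014 → 0.88214  (Δp = +0.00199)

0.882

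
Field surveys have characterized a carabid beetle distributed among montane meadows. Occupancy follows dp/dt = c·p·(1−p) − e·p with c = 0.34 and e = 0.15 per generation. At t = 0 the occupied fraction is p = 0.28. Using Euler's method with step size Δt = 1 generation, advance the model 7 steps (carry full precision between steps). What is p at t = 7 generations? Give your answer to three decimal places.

0.446

Update rule: p ← p + [c·p·(1−p) − e·p]·Δt with Δt = 1.
p: 0.28000 → 0.30654  (Δp = +0.02654)
p: 0.30654 → 0.33284  (Δp = +0.02629)
p: 0.33284 → 0.35841  (Δp = +0.02557)
p: 0.35841 → 0.38283  (Δp = +0.02442)
p: 0.38283 → 0.40574  (Δp = +0.02291)
p: 0.40574 → 0.42686  (Δp = +0.02112)
p: 0.42686 → 0.44601  (Δp = +0.01915)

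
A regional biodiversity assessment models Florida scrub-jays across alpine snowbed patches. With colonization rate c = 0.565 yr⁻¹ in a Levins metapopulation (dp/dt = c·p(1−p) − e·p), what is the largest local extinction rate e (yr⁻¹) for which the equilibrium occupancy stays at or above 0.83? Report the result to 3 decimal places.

0.096

1 − e/c ≥ 0.83 ⇒ e ≤ c(1 − 0.83) = 0.565 × 0.1700.
e_max = 0.0961.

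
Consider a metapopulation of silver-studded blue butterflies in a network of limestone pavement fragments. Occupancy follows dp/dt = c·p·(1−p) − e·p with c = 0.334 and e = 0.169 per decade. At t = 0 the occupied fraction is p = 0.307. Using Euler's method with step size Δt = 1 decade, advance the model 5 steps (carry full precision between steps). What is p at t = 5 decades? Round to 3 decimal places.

0.392

Update rule: p ← p + [c·p·(1−p) − e·p]·Δt with Δt = 1.
t = 1: p = 0.30700 + (+0.01918) = 0.32618
t = 2: p = 0.32618 + (+0.01828) = 0.34446
t = 3: p = 0.34446 + (+0.01721) = 0.36167
t = 4: p = 0.36167 + (+0.01599) = 0.37765
t = 5: p = 0.37765 + (+0.01468) = 0.39233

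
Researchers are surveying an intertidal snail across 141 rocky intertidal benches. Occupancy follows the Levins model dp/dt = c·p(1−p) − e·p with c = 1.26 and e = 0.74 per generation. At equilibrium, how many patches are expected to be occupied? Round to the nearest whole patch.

58

p* = 1 − e/c = 1 − 0.74/1.26 = 0.4127.
Expected occupied patches = N × p* = 141 × 0.4127 = 58.19 ≈ 58.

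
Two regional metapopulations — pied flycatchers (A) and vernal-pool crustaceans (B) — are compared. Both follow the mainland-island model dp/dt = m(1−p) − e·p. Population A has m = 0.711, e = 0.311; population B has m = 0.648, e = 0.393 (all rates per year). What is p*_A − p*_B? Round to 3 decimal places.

A: p*_A = m/(m+e) = 0.711/1.0220 = 0.6957.
B: p*_B = 0.648/1.0410 = 0.6225.
p*_A − p*_B = 0.6957 − 0.6225 = 0.0732.

0.073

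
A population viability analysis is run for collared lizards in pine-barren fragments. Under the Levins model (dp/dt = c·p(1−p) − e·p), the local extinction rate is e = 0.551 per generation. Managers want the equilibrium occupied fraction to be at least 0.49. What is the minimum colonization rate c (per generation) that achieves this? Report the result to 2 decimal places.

p* = 1 − e/c ≥ 0.49 requires e/c ≤ 0.5100, i.e. c ≥ e/0.5100.
c_min = 0.551/0.5100 = 1.0804.

1.08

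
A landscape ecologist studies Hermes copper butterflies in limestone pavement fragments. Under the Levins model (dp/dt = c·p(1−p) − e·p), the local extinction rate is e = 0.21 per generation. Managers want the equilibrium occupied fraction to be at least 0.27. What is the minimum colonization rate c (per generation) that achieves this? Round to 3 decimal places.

0.288

p* = 1 − e/c ≥ 0.27 requires e/c ≤ 0.7300, i.e. c ≥ e/0.7300.
c_min = 0.21/0.7300 = 0.2877.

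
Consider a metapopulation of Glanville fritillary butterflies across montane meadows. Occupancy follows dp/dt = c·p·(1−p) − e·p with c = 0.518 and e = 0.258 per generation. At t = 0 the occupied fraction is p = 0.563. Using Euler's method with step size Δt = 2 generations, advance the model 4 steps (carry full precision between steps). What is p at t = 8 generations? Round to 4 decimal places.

Update rule: p ← p + [c·p·(1−p) − e·p]·Δt with Δt = 2.
t = 2: p = 0.56300 + (-0.03562) = 0.52738
t = 4: p = 0.52738 + (-0.01390) = 0.51348
t = 6: p = 0.51348 + (-0.00614) = 0.50733
t = 8: p = 0.50733 + (-0.00284) = 0.50449

0.5045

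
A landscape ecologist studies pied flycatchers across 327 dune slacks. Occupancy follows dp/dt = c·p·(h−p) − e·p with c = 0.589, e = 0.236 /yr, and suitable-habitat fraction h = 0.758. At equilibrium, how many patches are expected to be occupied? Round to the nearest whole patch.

p* = h − e/c = 0.758 − 0.4007 = 0.3573.
Expected occupied patches = N × p* = 327 × 0.3573 = 116.84 ≈ 117.

117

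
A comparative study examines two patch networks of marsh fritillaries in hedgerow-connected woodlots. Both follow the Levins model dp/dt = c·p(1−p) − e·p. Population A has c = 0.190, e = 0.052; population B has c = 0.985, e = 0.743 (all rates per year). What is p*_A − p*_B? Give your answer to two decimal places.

A: p*_A = 1 − 0.052/0.190 = 0.7263.
B: p*_B = 1 − 0.743/0.985 = 0.2457.
p*_A − p*_B = 0.7263 − 0.2457 = 0.4806.

0.48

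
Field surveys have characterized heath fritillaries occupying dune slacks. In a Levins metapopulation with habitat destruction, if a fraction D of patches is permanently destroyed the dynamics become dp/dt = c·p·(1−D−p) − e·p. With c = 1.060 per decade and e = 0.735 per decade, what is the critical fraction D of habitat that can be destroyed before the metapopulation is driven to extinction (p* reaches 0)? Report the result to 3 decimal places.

The nontrivial equilibrium is p* = (1−D) − e/c; extinction occurs when this hits zero.
So D_crit = 1 − e/c = 1 − 0.735/1.060 = 1 − 0.6934 = 0.3066.
Note this equals the original equilibrium occupancy — the Levins extinction-debt result.

0.307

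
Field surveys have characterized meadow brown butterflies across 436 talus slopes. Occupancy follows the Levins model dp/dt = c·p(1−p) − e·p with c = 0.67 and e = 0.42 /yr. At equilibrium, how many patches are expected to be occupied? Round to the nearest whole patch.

163

p* = 1 − e/c = 1 − 0.42/0.67 = 0.3731.
Expected occupied patches = N × p* = 436 × 0.3731 = 162.69 ≈ 163.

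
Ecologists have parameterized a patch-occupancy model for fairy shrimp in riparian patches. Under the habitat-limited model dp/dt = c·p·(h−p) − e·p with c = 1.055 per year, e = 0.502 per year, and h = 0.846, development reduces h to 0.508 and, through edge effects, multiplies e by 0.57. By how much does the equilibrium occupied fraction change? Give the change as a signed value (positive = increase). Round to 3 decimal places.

-0.133

Before: p* = h − e/c = 0.846 − 0.502/1.055 = 0.846 − 0.4758 = 0.3702.
After: c = 1.055, e = 0.28614, h = 0.508; p* = 0.508 − 0.28614/1.055 = 0.2368.
Δp* = 0.2368 − 0.3702 = -0.1334.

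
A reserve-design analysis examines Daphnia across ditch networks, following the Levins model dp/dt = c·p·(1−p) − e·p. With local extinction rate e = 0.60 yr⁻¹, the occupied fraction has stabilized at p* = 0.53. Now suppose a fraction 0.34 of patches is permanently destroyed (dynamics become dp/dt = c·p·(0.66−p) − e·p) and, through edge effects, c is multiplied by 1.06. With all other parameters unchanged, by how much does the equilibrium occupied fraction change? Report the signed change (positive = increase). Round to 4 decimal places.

-0.3134

Balance c(1−p*) = e gives c = e/(1 − 0.53000) = 0.60/0.47000 = 1.27660.
New p* = 0.66 − e/c = 0.66 − 0.60000/1.35320 = 0.21661.
Δp* = 0.21661 − 0.53000 = -0.31339.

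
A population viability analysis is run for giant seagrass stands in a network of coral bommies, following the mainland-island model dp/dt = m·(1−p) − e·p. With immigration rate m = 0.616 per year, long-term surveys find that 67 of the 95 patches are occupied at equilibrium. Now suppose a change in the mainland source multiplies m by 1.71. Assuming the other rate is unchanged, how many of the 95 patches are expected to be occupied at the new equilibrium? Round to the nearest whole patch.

76

Observed p* = 67/95 = 0.70526.
Balance m(1−p*) = e·p* gives e = m(1−p*)/p* = 0.616×0.29474/0.70526 = 0.25744.
New p* = m/(m+e) = 1.05336/(1.05336+0.25744) = 0.80360.
Expected occupied = 95 × 0.80360 = 76.34 ≈ 76.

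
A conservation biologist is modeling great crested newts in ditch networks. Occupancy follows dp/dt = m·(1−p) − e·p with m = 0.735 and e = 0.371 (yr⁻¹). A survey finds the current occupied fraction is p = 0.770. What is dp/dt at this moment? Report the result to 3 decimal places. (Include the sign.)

-0.117

Colonization term: m·(1−p) = 0.735×0.2300 = 0.16905.
Extinction term: e·p = 0.28567.
dp/dt = 0.16905 − 0.28567 = -0.11662.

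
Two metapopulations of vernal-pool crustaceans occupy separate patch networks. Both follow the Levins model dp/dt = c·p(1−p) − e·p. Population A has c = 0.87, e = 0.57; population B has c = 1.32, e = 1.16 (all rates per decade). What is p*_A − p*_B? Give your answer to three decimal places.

A: p*_A = 1 − 0.57/0.87 = 0.3448.
B: p*_B = 1 − 1.16/1.32 = 0.1212.
p*_A − p*_B = 0.3448 − 0.1212 = 0.2236.

0.224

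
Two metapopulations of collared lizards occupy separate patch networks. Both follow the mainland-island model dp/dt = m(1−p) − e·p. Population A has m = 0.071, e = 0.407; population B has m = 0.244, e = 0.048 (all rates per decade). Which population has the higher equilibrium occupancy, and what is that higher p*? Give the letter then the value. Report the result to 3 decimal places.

A: p*_A = m/(m+e) = 0.071/0.4780 = 0.1485.
B: p*_B = 0.244/0.2920 = 0.8356.
B is higher at 0.8356.

B, 0.836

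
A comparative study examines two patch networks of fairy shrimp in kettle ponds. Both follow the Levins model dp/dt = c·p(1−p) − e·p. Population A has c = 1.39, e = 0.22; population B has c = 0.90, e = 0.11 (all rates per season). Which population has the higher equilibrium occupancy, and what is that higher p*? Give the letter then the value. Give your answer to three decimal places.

B, 0.878

A: p*_A = 1 − 0.22/1.39 = 0.8417.
B: p*_B = 1 − 0.11/0.90 = 0.8778.
B is higher at 0.8778.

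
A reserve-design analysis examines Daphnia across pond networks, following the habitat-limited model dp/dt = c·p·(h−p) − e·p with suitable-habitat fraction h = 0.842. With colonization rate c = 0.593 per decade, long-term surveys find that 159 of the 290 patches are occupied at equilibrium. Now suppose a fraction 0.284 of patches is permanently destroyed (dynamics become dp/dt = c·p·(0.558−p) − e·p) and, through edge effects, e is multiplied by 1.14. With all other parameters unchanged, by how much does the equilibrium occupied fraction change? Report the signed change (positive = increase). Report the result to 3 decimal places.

-0.325

Observed p* = 159/290 = 0.54828.
Balance c(h−p*) = e gives e = 0.593×(0.842 − 0.54828) = 0.17418.
New p* = 0.558 − e/c = 0.558 − 0.19857/0.59300 = 0.22314.
Δp* = 0.22314 − 0.54828 = -0.32514.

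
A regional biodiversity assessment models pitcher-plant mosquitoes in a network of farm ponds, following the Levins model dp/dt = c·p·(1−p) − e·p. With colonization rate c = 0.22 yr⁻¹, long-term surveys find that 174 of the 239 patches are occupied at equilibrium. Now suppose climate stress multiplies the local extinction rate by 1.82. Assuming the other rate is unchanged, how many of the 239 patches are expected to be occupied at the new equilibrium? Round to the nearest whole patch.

121

Observed p* = 174/239 = 0.72803.
Balance c(1−p*) = e gives e = 0.22×(1 − 0.72803) = 0.05983.
New p* = 1 − e/c = 1 − 0.10889/0.22000 = 0.50505.
Expected occupied = 239 × 0.50505 = 120.71 ≈ 121.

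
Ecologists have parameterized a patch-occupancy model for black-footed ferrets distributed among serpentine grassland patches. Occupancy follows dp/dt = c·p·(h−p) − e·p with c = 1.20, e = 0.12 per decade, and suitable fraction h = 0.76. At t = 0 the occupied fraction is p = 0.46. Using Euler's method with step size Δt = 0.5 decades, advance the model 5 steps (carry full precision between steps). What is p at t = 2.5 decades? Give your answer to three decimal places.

Update rule: p ← p + [c·p·(h−p) − e·p]·Δt with Δt = 0.5.
p: 0.46000 → 0.51520  (Δp = +0.05520)
p: 0.51520 → 0.55996  (Δp = +0.04476)
p: 0.55996 → 0.59357  (Δp = +0.03361)
p: 0.59357 → 0.61723  (Δp = +0.02366)
p: 0.61723 → 0.63307  (Δp = +0.01584)

0.633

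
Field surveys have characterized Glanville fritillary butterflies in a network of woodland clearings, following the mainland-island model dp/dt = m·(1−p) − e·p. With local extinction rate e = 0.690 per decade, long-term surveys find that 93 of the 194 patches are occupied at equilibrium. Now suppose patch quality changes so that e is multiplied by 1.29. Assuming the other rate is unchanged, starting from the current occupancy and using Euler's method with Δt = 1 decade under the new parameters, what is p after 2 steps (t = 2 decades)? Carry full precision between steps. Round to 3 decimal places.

Observed p* = 93/194 = 0.47938.
Balance m(1−p*) = e·p* gives m = e·p*/(1−p*) = 0.690×0.47938/0.52062 = 0.63535.
Starting from p₀ = 0.47938; update p ← p + (dp/dt)·Δt with the new parameters.
t = 1: p = 0.47938 + (-0.09592) = 0.38346
t = 2: p = 0.38346 + (+0.05040) = 0.43386

0.434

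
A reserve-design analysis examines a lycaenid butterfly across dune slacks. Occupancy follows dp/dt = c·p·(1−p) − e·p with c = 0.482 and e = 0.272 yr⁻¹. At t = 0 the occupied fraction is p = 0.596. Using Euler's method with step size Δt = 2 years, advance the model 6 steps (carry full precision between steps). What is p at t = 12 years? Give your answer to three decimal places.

Update rule: p ← p + [c·p·(1−p) − e·p]·Δt with Δt = 2.
t = 2: p = 0.59600 + (-0.09211) = 0.50389
t = 4: p = 0.50389 + (-0.03313) = 0.47076
t = 6: p = 0.47076 + (-0.01592) = 0.45484
t = 8: p = 0.45484 + (-0.00840) = 0.44644
t = 10: p = 0.44644 + (-0.00463) = 0.44181
t = 12: p = 0.44181 + (-0.00261) = 0.43920

0.439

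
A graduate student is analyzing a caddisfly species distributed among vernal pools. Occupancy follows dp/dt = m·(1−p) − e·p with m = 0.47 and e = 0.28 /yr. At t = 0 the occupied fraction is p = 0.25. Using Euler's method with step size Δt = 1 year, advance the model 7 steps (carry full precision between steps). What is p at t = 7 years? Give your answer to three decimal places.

Update rule: p ← p + [m·(1−p) − e·p]·Δt with Δt = 1.
step 1: Δp = +0.28250, p = 0.53250
step 2: Δp = +0.07062, p = 0.60312
step 3: Δp = +0.01766, p = 0.62078
step 4: Δp = +0.00441, p = 0.62520
step 5: Δp = +0.00110, p = 0.62630
step 6: Δp = +0.00028, p = 0.62657
step 7: Δp = +0.00007, p = 0.62664

0.627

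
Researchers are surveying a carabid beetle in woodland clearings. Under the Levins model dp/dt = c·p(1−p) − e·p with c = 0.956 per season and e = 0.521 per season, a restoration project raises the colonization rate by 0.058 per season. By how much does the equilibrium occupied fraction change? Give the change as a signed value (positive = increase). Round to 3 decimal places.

0.031

Before: p* = 1 − 0.521/0.956 = 0.4550.
After the change, c = 1.014, e = 0.521, so p* = 1 − 0.521/1.014 = 0.4862.
Δp* = 0.4862 − 0.4550 = +0.0312.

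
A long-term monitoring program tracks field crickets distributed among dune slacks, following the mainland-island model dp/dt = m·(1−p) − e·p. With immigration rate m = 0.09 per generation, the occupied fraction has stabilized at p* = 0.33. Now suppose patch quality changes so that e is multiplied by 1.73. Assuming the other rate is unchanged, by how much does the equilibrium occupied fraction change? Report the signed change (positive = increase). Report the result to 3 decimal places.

-0.108

Balance m(1−p*) = e·p* gives e = m(1−p*)/p* = 0.09×0.67000/0.33000 = 0.18273.
New p* = m/(m+e) = 0.09000/(0.09000+0.31612) = 0.22161.
Δp* = 0.22161 − 0.33000 = -0.10839.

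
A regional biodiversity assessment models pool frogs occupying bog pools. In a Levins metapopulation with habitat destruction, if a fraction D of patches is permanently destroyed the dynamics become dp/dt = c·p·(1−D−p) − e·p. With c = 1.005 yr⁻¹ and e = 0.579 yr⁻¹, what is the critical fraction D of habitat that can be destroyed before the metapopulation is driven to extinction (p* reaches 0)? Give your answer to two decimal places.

0.42

The nontrivial equilibrium is p* = (1−D) − e/c; extinction occurs when this hits zero.
So D_crit = 1 − e/c = 1 − 0.579/1.005 = 1 − 0.5761 = 0.4239.
This equals the undisturbed p*, a classic result of Lande's extension.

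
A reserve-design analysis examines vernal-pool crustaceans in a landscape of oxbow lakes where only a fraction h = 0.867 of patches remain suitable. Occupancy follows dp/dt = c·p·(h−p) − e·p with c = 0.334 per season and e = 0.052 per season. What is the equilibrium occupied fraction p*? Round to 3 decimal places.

0.711

Setting dp/dt = 0 and dividing by p* gives c·(h−p*) = e.
So p* = h − e/c = 0.867 − 0.052/0.334 = 0.867 − 0.1557 = 0.7113.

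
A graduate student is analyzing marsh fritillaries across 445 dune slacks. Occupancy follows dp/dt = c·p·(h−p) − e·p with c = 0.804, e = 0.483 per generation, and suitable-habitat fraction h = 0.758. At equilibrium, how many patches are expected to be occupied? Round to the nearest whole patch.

p* = h − e/c = 0.758 − 0.6007 = 0.1573.
Expected occupied patches = N × p* = 445 × 0.1573 = 69.98 ≈ 70.

70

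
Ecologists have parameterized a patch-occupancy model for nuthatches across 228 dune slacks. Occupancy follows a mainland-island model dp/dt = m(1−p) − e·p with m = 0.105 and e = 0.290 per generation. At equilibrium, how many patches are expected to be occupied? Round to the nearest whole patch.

p* = m/(m+e) = 0.105/0.3950 = 0.2658.
Expected occupied patches = N × p* = 228 × 0.2658 = 60.61 ≈ 61.

61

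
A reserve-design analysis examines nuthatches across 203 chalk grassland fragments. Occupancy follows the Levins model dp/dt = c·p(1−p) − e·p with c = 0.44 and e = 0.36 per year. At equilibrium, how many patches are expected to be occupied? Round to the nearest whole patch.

p* = 1 − e/c = 1 − 0.36/0.44 = 0.1818.
Expected occupied patches = N × p* = 203 × 0.1818 = 36.91 ≈ 37.

37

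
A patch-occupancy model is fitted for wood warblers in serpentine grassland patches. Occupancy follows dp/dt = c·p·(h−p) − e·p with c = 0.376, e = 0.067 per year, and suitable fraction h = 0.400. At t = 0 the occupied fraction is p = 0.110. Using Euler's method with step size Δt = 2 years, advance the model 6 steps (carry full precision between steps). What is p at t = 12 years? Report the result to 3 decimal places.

0.162

Update rule: p ← p + [c·p·(h−p) − e·p]·Δt with Δt = 2.
p: 0.11000 → 0.11925  (Δp = +0.00925)
p: 0.11925 → 0.12845  (Δp = +0.00920)
p: 0.12845 → 0.13746  (Δp = +0.00902)
p: 0.13746 → 0.14618  (Δp = +0.00872)
p: 0.14618 → 0.15450  (Δp = +0.00831)
p: 0.15450 → 0.16232  (Δp = +0.00782)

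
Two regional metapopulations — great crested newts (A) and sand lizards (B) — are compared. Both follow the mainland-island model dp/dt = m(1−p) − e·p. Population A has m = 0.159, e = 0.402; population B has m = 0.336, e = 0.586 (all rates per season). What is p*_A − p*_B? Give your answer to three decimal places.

-0.081

A: p*_A = m/(m+e) = 0.159/0.5610 = 0.2834.
B: p*_B = 0.336/0.9220 = 0.3644.
p*_A − p*_B = 0.2834 − 0.3644 = -0.0810.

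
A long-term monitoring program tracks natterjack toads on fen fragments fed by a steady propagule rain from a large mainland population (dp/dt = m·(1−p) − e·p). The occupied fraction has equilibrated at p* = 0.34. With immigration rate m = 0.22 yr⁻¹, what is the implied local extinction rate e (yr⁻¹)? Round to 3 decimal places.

At equilibrium m(1−p*) = e·p*, so e = m(1−p*)/p*.
e = 0.22 × 0.6600 / 0.34 = 0.4271.

0.427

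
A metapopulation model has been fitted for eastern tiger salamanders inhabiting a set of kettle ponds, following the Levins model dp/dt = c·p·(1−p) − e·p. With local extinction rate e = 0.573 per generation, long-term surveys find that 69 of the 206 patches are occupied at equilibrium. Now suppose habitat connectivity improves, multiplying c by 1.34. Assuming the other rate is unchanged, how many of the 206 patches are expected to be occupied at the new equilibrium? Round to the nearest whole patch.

Observed p* = 69/206 = 0.33495.
Balance c(1−p*) = e gives c = e/(1 − 0.33495) = 0.573/0.66505 = 0.86159.
New p* = 1 − e/c = 1 − 0.57300/1.15453 = 0.50369.
Expected occupied = 206 × 0.50369 = 103.76 ≈ 104.

104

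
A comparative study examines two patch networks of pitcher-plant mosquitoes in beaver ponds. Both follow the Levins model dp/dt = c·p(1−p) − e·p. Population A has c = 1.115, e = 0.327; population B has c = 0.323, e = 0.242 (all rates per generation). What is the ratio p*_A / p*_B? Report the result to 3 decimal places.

2.818

A: p*_A = 1 − 0.327/1.115 = 0.7067.
B: p*_B = 1 − 0.242/0.323 = 0.2508.
p*_A / p*_B = 0.7067/0.2508 = 2.8182.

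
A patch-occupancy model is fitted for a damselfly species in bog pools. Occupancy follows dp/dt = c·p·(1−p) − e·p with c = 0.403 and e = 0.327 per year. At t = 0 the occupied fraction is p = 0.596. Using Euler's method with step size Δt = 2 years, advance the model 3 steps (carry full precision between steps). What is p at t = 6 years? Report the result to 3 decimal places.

0.294

Update rule: p ← p + [c·p·(1−p) − e·p]·Δt with Δt = 2.
p: 0.59600 → 0.40029  (Δp = -0.19571)
p: 0.40029 → 0.33199  (Δp = -0.06830)
p: 0.33199 → 0.29361  (Δp = -0.03837)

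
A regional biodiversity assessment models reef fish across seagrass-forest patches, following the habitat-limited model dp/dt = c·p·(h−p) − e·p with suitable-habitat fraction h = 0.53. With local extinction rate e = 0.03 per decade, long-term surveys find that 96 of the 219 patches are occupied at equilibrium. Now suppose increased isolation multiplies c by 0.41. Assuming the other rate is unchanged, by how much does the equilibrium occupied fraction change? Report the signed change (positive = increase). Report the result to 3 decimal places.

Observed p* = 96/219 = 0.43836.
Balance c(h−p*) = e gives c = e/(0.53 − 0.43836) = 0.03/0.09164 = 0.32737.
New p* = 0.53 − e/c = 0.53 − 0.03000/0.13422 = 0.30649.
Δp* = 0.30649 − 0.43836 = -0.13187.

-0.132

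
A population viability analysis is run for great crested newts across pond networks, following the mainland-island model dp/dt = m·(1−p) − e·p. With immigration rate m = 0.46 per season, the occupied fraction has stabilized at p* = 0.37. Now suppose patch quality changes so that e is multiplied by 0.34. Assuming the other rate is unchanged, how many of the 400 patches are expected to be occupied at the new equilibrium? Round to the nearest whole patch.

Balance m(1−p*) = e·p* gives e = m(1−p*)/p* = 0.46×0.63000/0.37000 = 0.78324.
New p* = m/(m+e) = 0.46000/(0.46000+0.26630) = 0.63335.
Expected occupied = 400 × 0.63335 = 253.34 ≈ 253.

253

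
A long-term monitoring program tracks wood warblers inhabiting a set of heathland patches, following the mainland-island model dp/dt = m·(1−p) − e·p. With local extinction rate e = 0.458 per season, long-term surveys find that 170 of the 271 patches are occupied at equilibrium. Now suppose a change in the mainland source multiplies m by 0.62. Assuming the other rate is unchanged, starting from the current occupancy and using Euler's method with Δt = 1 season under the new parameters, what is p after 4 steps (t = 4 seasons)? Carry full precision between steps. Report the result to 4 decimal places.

Observed p* = 170/271 = 0.62731.
Balance m(1−p*) = e·p* gives m = e·p*/(1−p*) = 0.458×0.62731/0.37269 = 0.77089.
Starting from p₀ = 0.62731; update p ← p + (dp/dt)·Δt with the new parameters.
t = 1: p = 0.62731 + (-0.10918) = 0.51813
t = 2: p = 0.51813 + (-0.00699) = 0.51114
t = 3: p = 0.51114 + (-0.00045) = 0.51069
t = 4: p = 0.51069 + (-0.00003) = 0.51066

0.5107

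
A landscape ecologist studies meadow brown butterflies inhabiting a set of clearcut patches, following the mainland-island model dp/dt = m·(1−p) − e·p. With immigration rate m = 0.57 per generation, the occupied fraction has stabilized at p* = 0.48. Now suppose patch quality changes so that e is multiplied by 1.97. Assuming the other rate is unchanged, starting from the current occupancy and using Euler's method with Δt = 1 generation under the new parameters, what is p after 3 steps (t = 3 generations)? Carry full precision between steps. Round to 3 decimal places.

Balance m(1−p*) = e·p* gives e = m(1−p*)/p* = 0.57×0.52000/0.48000 = 0.61750.
Starting from p₀ = 0.48000; update p ← p + (dp/dt)·Δt with the new parameters.
step 1: Δp = -0.28751, p = 0.19249
step 2: Δp = +0.22612, p = 0.41861
step 3: Δp = -0.17784, p = 0.24077

0.241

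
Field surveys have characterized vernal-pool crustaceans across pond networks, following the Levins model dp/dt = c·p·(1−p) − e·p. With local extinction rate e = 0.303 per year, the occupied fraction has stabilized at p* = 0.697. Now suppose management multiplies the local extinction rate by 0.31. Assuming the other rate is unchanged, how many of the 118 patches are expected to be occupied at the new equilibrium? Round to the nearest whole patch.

107

Balance c(1−p*) = e gives c = e/(1 − 0.69700) = 0.303/0.30300 = 1.00000.
New p* = 1 − e/c = 1 − 0.09393/1.00000 = 0.90607.
Expected occupied = 118 × 0.90607 = 106.92 ≈ 107.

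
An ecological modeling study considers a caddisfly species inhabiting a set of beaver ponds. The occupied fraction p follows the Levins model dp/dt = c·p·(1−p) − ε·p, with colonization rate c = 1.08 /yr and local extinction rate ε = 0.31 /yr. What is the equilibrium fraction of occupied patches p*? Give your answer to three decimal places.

0.713

At equilibrium, colonization balances extinction: c·p*·(1−p*) = ε·p*.
So p* = 1 − ε/c = 1 − 0.31/1.08 = 1 − 0.2870 = 0.7130.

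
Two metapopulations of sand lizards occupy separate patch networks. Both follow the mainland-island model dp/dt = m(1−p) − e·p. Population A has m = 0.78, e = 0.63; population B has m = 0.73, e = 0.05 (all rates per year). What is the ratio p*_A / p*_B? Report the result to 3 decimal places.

0.591

A: p*_A = m/(m+e) = 0.78/1.4100 = 0.5532.
B: p*_B = 0.73/0.7800 = 0.9359.
p*_A / p*_B = 0.5532/0.9359 = 0.5911.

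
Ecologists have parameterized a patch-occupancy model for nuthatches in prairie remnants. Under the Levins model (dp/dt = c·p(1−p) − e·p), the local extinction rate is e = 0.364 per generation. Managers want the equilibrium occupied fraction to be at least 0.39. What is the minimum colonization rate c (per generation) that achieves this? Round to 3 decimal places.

0.597

p* = 1 − e/c ≥ 0.39 requires e/c ≤ 0.6100, i.e. c ≥ e/0.6100.
c_min = 0.364/0.6100 = 0.5967.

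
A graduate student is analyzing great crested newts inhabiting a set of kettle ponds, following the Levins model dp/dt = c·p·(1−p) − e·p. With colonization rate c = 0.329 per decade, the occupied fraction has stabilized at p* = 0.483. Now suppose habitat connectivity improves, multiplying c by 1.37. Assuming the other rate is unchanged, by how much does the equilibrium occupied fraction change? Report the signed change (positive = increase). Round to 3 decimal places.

Balance c(1−p*) = e gives e = 0.329×(1 − 0.48300) = 0.17009.
New p* = 1 − e/c = 1 − 0.17009/0.45073 = 0.62263.
Δp* = 0.62263 − 0.48300 = +0.13963.

0.140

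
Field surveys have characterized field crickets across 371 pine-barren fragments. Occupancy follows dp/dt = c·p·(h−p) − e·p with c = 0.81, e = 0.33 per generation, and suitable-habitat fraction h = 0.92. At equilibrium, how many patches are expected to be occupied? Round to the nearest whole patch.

190

p* = h − e/c = 0.92 − 0.4074 = 0.5126.
Expected occupied patches = N × p* = 371 × 0.5126 = 190.17 ≈ 190.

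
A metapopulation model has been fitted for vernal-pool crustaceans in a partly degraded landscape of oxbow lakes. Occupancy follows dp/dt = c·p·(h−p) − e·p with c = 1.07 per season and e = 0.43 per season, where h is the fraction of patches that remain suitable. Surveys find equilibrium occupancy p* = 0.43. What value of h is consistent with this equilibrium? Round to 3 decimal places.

At equilibrium c(h−p*) = e, so h = p* + e/c.
h = 0.43 + 0.43/1.07 = 0.43 + 0.4019 = 0.8319.

0.832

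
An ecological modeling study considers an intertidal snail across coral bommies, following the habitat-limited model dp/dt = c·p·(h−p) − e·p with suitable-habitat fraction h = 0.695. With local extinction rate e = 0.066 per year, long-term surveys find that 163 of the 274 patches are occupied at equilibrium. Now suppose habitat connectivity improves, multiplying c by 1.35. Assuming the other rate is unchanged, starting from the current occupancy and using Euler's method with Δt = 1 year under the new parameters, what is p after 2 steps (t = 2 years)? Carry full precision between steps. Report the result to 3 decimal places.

0.615

Observed p* = 163/274 = 0.59489.
Balance c(h−p*) = e gives c = e/(0.695 − 0.59489) = 0.066/0.10011 = 0.65928.
Starting from p₀ = 0.59489; update p ← p + (dp/dt)·Δt with the new parameters.
  1  |  dp/dt·Δt = +0.013742  |  p_1 = 0.608632
  2  |  dp/dt·Δt = +0.006615  |  p_2 = 0.615248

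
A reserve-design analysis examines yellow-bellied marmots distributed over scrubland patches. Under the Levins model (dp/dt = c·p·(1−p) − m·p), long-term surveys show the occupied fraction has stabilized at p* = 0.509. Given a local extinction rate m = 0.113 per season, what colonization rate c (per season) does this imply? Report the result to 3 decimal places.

0.230

At equilibrium c(1−p*) = m, so c = m/(1−p*).
c = 0.113/(1 − 0.509) = 0.113/0.4910 = 0.2301.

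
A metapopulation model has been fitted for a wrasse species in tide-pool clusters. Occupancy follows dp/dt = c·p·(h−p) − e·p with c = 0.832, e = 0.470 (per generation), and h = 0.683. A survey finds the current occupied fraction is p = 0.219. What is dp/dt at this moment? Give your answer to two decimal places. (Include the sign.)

-0.02

Colonization term: c·p·(h−p) = 0.832×0.219×0.4640 = 0.08454.
Extinction term: e·p = 0.10293.
dp/dt = 0.08454 − 0.10293 = -0.01839.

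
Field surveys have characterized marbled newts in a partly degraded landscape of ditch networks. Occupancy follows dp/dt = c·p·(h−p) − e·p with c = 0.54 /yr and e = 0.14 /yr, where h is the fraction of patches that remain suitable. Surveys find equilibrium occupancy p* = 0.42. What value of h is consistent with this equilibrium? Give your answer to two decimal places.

At equilibrium c(h−p*) = e, so h = p* + e/c.
h = 0.42 + 0.14/0.54 = 0.42 + 0.2593 = 0.6793.

0.68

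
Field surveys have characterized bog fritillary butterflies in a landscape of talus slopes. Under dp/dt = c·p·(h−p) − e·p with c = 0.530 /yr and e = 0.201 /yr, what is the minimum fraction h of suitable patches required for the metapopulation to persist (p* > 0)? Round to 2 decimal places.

0.38

p* = h − e/c is positive only when h > e/c.
h_min = e/c = 0.201/0.530 = 0.3792.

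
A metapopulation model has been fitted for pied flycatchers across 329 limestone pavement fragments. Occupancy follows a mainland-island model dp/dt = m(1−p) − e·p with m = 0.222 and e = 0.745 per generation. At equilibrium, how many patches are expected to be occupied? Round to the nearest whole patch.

p* = m/(m+e) = 0.222/0.9670 = 0.2296.
Expected occupied patches = N × p* = 329 × 0.2296 = 75.53 ≈ 76.

76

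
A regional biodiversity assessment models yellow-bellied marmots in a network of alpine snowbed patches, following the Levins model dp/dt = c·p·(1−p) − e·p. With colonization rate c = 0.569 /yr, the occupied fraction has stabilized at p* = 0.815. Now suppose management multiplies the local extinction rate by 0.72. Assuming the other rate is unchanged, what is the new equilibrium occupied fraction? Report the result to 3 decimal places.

Balance c(1−p*) = e gives e = 0.569×(1 − 0.81500) = 0.10527.
New p* = 1 − e/c = 1 − 0.07579/0.56900 = 0.86680.

0.867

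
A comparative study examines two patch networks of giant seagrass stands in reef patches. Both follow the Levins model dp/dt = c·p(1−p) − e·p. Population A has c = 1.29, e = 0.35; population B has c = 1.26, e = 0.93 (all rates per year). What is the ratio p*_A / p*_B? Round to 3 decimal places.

2.782

A: p*_A = 1 − 0.35/1.29 = 0.7287.
B: p*_B = 1 − 0.93/1.26 = 0.2619.
p*_A / p*_B = 0.7287/0.2619 = 2.7822.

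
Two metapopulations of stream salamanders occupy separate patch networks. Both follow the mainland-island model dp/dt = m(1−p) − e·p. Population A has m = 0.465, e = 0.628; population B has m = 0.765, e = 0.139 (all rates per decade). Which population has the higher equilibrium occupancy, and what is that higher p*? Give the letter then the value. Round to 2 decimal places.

B, 0.85

A: p*_A = m/(m+e) = 0.465/1.0930 = 0.4254.
B: p*_B = 0.765/0.9040 = 0.8462.
B is higher at 0.8462.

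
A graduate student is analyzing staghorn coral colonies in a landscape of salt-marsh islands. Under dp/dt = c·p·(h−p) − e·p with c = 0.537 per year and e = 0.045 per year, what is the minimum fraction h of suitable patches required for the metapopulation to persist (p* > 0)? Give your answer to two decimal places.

0.08

p* = h − e/c is positive only when h > e/c.
h_min = e/c = 0.045/0.537 = 0.0838.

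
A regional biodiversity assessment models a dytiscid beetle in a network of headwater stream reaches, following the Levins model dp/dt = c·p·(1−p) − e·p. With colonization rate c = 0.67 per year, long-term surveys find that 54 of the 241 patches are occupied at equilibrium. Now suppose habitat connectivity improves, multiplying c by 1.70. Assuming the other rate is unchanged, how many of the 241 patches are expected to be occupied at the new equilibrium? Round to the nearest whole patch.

131

Observed p* = 54/241 = 0.22407.
Balance c(1−p*) = e gives e = 0.67×(1 − 0.22407) = 0.51987.
New p* = 1 − e/c = 1 − 0.51987/1.13900 = 0.54357.
Expected occupied = 241 × 0.54357 = 131.00 ≈ 131.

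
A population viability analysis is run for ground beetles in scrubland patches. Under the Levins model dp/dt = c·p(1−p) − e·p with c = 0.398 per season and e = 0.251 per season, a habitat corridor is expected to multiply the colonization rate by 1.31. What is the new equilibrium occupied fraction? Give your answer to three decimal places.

Before: p* = 1 − 0.251/0.398 = 0.3693.
After the change, c = 0.52138, e = 0.251, so p* = 1 − 0.251/0.52138 = 0.5186.

0.519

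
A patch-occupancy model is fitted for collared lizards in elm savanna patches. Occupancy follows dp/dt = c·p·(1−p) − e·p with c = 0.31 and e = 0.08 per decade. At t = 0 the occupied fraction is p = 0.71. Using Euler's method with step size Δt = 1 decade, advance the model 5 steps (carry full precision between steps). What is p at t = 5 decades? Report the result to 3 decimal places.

0.733

Update rule: p ← p + [c·p·(1−p) − e·p]·Δt with Δt = 1.
p: 0.71000 → 0.71703  (Δp = +0.00703)
p: 0.71703 → 0.72257  (Δp = +0.00554)
p: 0.72257 → 0.72690  (Δp = +0.00434)
p: 0.72690 → 0.73029  (Δp = +0.00339)
p: 0.73029 → 0.73293  (Δp = +0.00264)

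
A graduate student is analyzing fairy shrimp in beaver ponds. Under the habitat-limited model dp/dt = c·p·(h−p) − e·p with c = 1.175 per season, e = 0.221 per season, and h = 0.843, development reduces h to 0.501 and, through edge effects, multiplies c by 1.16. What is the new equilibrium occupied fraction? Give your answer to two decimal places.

Before: p* = h − e/c = 0.843 − 0.221/1.175 = 0.843 − 0.1881 = 0.6549.
After: c = 1.363, e = 0.221, h = 0.501; p* = 0.501 − 0.221/1.363 = 0.3389.

0.34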